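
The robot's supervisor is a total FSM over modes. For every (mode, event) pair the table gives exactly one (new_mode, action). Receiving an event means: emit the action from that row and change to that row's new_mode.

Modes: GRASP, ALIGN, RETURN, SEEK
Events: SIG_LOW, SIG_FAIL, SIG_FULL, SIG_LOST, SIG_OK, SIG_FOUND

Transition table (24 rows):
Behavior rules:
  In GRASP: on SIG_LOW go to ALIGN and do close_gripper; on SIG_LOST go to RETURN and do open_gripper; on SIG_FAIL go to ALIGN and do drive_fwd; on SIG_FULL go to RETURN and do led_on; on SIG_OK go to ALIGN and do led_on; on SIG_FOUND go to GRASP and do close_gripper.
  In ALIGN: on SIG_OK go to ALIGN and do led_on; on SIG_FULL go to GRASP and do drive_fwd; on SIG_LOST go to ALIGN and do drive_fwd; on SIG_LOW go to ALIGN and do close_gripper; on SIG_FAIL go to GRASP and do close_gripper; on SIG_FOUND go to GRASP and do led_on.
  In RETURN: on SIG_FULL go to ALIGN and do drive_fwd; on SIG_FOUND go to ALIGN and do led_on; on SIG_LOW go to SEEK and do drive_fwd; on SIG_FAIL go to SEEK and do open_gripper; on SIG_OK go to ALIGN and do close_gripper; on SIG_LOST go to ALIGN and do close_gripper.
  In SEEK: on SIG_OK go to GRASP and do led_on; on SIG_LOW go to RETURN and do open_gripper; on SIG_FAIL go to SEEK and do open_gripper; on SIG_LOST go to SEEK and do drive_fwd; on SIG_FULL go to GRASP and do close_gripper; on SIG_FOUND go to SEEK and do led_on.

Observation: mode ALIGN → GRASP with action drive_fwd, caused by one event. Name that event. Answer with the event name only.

try SIG_LOW: (ALIGN, SIG_LOW) → (ALIGN, close_gripper)
try SIG_FAIL: (ALIGN, SIG_FAIL) → (GRASP, close_gripper)
try SIG_FULL: (ALIGN, SIG_FULL) → (GRASP, drive_fwd)  ← matches
try SIG_LOST: (ALIGN, SIG_LOST) → (ALIGN, drive_fwd)
try SIG_OK: (ALIGN, SIG_OK) → (ALIGN, led_on)
try SIG_FOUND: (ALIGN, SIG_FOUND) → (GRASP, led_on)

SIG_FULL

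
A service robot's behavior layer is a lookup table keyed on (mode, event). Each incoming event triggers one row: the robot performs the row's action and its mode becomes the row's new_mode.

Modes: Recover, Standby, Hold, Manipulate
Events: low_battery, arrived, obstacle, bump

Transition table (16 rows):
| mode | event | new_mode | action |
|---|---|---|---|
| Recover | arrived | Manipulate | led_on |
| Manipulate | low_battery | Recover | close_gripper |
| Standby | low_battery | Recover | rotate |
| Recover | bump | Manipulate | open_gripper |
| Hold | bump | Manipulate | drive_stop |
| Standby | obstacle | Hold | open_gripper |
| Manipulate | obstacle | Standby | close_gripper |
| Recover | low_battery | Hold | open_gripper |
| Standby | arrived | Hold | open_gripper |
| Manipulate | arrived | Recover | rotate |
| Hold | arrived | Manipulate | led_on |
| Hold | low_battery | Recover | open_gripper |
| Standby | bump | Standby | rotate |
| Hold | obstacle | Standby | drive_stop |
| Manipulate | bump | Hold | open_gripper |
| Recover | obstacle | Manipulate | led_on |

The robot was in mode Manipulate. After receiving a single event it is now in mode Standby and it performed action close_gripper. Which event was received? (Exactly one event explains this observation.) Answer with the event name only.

try low_battery: (Manipulate, low_battery) → (Recover, close_gripper)
try arrived: (Manipulate, arrived) → (Recover, rotate)
try obstacle: (Manipulate, obstacle) → (Standby, close_gripper)  ← matches
try bump: (Manipulate, bump) → (Hold, open_gripper)

obstacle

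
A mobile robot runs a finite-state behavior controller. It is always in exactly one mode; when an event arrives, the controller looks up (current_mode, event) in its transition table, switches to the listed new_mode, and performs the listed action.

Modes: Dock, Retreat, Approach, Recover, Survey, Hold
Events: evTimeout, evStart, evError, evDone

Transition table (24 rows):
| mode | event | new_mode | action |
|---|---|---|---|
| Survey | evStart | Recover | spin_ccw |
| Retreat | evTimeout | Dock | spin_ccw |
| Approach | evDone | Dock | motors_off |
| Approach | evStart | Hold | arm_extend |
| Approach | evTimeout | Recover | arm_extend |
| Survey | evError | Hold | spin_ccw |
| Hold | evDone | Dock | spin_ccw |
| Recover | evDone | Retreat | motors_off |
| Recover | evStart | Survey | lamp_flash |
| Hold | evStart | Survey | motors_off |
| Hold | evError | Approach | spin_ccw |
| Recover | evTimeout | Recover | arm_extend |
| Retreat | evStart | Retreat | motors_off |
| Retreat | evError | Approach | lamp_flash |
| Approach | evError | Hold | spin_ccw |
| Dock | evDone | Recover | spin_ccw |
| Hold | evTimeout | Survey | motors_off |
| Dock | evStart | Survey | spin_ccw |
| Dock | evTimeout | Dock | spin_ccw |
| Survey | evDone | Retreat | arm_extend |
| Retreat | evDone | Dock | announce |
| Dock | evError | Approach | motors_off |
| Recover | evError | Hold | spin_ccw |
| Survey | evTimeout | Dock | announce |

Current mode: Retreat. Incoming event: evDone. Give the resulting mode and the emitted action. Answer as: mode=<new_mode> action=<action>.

current mode = Retreat; filter table to that mode:
  (Retreat, evTimeout) → (Dock, spin_ccw)
  (Retreat, evStart) → (Retreat, motors_off)
  (Retreat, evError) → (Approach, lamp_flash)
  (Retreat, evDone) → (Dock, announce)  ← event matches
event = evDone selects (Dock, announce)

mode=Dock action=announce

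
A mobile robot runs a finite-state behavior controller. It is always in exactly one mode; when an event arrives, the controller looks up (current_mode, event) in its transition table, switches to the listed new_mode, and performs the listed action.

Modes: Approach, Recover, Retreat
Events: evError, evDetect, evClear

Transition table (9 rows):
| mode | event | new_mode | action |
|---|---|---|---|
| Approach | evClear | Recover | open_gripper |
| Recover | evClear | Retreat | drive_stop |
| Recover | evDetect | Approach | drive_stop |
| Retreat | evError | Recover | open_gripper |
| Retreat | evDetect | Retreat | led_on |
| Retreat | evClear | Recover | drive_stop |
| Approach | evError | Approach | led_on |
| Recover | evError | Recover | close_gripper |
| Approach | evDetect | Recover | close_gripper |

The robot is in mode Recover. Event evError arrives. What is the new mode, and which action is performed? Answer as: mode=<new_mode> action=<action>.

mode=Recover action=close_gripper

current mode = Recover; filter table to that mode:
  (Recover, evClear) → (Retreat, drive_stop)
  (Recover, evDetect) → (Approach, drive_stop)
  (Recover, evError) → (Recover, close_gripper)  ← event matches
event = evError selects (Recover, close_gripper)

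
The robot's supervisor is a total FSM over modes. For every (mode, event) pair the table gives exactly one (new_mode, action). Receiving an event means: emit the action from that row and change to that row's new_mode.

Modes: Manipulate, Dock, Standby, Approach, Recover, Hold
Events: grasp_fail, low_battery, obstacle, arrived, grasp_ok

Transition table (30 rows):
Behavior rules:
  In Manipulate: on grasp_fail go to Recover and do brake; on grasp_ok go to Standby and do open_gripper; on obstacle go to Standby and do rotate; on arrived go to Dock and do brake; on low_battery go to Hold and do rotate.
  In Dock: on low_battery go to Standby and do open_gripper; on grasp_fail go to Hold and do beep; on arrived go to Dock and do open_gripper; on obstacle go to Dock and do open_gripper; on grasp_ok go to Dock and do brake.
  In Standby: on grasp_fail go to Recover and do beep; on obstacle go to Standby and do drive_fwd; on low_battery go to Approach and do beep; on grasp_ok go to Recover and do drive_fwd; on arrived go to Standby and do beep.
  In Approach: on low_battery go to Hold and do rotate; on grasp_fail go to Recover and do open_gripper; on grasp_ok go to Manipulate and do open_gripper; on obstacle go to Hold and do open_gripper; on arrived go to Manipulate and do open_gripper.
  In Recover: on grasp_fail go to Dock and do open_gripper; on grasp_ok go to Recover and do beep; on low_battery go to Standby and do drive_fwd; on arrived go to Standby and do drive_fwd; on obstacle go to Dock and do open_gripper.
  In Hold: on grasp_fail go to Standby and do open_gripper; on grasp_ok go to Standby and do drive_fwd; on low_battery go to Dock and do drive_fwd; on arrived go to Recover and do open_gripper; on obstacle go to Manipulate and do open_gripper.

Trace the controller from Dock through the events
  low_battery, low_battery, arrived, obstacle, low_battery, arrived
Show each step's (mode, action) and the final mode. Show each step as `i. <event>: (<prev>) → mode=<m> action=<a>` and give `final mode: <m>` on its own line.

1. low_battery: (Dock) → mode=Standby action=open_gripper
2. low_battery: (Standby) → mode=Approach action=beep
3. arrived: (Approach) → mode=Manipulate action=open_gripper
4. obstacle: (Manipulate) → mode=Standby action=rotate
5. low_battery: (Standby) → mode=Approach action=beep
6. arrived: (Approach) → mode=Manipulate action=open_gripper

final mode: Manipulate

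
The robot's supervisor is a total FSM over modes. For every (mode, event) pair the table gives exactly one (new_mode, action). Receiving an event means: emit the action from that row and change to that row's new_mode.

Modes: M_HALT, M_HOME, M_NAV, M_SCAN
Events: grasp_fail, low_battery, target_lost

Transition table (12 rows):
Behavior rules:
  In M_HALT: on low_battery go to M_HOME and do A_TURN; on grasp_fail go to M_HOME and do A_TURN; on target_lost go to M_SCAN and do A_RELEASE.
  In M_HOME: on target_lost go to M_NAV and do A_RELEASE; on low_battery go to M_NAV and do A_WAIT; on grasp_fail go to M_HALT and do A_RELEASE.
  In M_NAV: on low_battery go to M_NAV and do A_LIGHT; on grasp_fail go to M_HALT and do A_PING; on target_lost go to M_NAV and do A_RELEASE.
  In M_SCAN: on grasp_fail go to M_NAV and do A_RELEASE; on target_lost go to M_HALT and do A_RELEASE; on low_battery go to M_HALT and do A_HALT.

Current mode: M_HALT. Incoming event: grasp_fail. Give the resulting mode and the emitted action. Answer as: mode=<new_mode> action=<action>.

mode=M_HOME action=A_TURN

current mode = M_HALT; filter table to that mode:
  (M_HALT, low_battery) → (M_HOME, A_TURN)
  (M_HALT, grasp_fail) → (M_HOME, A_TURN)  ← event matches
  (M_HALT, target_lost) → (M_SCAN, A_RELEASE)
event = grasp_fail selects (M_HOME, A_TURN)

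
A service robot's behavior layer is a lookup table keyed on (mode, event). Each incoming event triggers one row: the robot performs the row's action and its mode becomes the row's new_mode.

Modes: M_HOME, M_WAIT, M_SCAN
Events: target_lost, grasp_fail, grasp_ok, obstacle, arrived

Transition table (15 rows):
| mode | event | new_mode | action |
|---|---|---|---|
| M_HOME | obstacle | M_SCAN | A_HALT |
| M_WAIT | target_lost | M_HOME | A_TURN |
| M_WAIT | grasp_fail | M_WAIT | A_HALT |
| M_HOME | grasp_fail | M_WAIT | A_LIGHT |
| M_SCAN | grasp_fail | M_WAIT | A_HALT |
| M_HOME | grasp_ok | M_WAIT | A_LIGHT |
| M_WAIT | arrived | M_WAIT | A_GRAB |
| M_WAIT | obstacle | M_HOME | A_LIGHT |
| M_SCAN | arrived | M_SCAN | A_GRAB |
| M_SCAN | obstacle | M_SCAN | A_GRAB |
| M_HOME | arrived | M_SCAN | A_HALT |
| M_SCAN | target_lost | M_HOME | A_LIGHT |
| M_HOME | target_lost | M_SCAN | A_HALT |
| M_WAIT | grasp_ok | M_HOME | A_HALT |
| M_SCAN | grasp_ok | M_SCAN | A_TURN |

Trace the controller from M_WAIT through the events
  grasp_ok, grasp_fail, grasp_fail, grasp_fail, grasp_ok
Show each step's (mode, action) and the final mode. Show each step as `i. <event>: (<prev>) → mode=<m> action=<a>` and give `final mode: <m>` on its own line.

final mode: M_HOME

1. grasp_ok: (M_WAIT) → mode=M_HOME action=A_HALT
2. grasp_fail: (M_HOME) → mode=M_WAIT action=A_LIGHT
3. grasp_fail: (M_WAIT) → mode=M_WAIT action=A_HALT
4. grasp_fail: (M_WAIT) → mode=M_WAIT action=A_HALT
5. grasp_ok: (M_WAIT) → mode=M_HOME action=A_HALT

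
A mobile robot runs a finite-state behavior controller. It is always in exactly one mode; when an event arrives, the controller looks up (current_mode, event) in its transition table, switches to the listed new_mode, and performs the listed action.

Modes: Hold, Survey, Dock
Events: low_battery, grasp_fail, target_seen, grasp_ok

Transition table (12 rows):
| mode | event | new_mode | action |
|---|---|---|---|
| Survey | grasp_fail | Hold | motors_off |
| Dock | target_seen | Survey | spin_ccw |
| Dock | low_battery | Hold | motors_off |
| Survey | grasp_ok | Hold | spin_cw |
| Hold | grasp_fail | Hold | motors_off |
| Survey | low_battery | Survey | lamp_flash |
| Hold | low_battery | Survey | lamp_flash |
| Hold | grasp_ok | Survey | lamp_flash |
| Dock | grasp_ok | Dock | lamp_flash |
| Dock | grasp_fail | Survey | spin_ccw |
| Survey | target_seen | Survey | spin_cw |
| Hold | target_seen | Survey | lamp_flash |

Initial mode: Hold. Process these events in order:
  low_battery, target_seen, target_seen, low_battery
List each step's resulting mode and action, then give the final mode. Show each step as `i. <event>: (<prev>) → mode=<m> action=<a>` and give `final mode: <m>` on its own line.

final mode: Survey

1. low_battery: (Hold) → mode=Survey action=lamp_flash
2. target_seen: (Survey) → mode=Survey action=spin_cw
3. target_seen: (Survey) → mode=Survey action=spin_cw
4. low_battery: (Survey) → mode=Survey action=lamp_flash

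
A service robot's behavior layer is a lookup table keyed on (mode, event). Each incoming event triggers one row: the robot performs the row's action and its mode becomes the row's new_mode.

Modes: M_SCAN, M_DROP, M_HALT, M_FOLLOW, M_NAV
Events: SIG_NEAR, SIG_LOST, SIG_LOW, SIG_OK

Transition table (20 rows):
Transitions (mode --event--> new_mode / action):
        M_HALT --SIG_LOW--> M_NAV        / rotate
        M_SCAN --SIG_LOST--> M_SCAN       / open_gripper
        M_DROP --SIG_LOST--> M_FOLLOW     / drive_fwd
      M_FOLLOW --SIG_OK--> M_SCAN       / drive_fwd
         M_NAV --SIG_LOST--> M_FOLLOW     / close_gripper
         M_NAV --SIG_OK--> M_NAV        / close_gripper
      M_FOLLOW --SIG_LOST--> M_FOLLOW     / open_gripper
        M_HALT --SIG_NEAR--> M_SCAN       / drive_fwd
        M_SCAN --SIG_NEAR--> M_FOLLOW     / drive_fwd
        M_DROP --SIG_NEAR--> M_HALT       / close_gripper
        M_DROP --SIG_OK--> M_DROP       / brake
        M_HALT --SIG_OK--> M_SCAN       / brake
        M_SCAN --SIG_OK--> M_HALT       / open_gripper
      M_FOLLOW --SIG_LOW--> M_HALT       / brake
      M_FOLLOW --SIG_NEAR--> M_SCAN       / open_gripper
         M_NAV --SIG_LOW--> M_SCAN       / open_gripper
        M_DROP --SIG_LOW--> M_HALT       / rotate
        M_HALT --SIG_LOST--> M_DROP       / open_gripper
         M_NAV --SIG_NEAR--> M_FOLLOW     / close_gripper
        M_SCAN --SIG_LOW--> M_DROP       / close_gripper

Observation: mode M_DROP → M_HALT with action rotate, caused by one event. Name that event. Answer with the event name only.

try SIG_NEAR: (M_DROP, SIG_NEAR) → (M_HALT, close_gripper)
try SIG_LOST: (M_DROP, SIG_LOST) → (M_FOLLOW, drive_fwd)
try SIG_LOW: (M_DROP, SIG_LOW) → (M_HALT, rotate)  ← matches
try SIG_OK: (M_DROP, SIG_OK) → (M_DROP, brake)

SIG_LOW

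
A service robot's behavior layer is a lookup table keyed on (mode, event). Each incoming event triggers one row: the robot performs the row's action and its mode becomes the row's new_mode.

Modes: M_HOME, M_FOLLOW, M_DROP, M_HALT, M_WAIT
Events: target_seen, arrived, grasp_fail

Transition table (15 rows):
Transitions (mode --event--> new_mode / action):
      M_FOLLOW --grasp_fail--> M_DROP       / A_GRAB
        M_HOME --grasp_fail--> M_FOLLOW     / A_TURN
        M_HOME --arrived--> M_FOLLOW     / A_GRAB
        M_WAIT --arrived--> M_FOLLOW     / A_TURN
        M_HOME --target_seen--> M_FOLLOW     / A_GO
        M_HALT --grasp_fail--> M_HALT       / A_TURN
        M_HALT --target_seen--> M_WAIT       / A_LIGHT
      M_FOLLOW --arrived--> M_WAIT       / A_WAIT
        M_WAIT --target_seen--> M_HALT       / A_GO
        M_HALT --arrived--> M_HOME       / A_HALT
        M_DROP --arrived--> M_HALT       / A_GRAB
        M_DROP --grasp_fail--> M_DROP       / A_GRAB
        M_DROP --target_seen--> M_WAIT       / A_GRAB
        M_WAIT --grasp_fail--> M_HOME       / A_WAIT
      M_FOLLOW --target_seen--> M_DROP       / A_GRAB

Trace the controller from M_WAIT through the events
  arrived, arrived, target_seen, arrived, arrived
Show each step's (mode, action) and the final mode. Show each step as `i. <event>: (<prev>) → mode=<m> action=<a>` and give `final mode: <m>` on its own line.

final mode: M_FOLLOW

1. arrived: (M_WAIT) → mode=M_FOLLOW action=A_TURN
2. arrived: (M_FOLLOW) → mode=M_WAIT action=A_WAIT
3. target_seen: (M_WAIT) → mode=M_HALT action=A_GO
4. arrived: (M_HALT) → mode=M_HOME action=A_HALT
5. arrived: (M_HOME) → mode=M_FOLLOW action=A_GRAB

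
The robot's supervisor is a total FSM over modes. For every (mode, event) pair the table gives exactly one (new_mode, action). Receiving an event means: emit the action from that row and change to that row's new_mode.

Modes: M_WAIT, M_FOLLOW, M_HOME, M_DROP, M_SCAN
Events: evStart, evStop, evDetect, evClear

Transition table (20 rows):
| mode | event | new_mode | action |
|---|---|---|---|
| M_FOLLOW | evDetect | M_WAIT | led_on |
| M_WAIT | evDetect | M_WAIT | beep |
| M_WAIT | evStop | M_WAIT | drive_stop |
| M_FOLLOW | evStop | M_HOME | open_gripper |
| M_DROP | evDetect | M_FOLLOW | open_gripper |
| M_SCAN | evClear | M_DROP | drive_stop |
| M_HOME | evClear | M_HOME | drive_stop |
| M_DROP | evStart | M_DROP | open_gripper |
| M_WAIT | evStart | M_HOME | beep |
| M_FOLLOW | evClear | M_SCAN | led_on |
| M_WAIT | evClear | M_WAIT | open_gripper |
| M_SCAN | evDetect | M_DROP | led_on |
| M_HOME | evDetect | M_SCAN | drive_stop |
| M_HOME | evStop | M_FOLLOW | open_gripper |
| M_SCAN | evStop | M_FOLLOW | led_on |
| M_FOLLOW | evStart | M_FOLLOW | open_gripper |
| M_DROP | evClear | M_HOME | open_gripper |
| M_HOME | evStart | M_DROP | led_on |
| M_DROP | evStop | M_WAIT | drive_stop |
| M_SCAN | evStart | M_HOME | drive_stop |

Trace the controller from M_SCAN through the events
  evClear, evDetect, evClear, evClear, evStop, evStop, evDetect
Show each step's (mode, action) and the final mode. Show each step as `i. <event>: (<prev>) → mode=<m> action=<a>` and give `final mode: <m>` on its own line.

final mode: M_WAIT

1. evClear: (M_SCAN) → mode=M_DROP action=drive_stop
2. evDetect: (M_DROP) → mode=M_FOLLOW action=open_gripper
3. evClear: (M_FOLLOW) → mode=M_SCAN action=led_on
4. evClear: (M_SCAN) → mode=M_DROP action=drive_stop
5. evStop: (M_DROP) → mode=M_WAIT action=drive_stop
6. evStop: (M_WAIT) → mode=M_WAIT action=drive_stop
7. evDetect: (M_WAIT) → mode=M_WAIT action=beep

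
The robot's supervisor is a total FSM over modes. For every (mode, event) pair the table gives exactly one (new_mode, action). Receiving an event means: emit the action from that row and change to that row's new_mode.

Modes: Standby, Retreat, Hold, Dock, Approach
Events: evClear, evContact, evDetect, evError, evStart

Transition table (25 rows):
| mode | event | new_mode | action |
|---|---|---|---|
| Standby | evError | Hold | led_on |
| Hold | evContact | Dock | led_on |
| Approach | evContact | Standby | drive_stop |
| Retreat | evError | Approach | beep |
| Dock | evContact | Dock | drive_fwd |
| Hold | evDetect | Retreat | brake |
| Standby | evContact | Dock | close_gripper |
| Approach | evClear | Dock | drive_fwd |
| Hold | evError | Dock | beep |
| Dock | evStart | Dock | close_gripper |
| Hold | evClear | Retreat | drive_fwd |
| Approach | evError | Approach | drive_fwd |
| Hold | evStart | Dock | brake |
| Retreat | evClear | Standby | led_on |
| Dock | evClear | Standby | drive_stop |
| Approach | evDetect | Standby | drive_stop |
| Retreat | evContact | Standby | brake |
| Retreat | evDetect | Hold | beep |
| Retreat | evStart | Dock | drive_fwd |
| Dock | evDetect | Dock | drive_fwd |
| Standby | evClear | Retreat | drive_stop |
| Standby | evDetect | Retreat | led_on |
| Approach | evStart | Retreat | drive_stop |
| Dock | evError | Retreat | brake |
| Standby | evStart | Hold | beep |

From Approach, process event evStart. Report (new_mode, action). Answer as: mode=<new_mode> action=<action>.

current mode = Approach; filter table to that mode:
  (Approach, evContact) → (Standby, drive_stop)
  (Approach, evClear) → (Dock, drive_fwd)
  (Approach, evError) → (Approach, drive_fwd)
  (Approach, evDetect) → (Standby, drive_stop)
  (Approach, evStart) → (Retreat, drive_stop)  ← event matches
event = evStart selects (Retreat, drive_stop)

mode=Retreat action=drive_stop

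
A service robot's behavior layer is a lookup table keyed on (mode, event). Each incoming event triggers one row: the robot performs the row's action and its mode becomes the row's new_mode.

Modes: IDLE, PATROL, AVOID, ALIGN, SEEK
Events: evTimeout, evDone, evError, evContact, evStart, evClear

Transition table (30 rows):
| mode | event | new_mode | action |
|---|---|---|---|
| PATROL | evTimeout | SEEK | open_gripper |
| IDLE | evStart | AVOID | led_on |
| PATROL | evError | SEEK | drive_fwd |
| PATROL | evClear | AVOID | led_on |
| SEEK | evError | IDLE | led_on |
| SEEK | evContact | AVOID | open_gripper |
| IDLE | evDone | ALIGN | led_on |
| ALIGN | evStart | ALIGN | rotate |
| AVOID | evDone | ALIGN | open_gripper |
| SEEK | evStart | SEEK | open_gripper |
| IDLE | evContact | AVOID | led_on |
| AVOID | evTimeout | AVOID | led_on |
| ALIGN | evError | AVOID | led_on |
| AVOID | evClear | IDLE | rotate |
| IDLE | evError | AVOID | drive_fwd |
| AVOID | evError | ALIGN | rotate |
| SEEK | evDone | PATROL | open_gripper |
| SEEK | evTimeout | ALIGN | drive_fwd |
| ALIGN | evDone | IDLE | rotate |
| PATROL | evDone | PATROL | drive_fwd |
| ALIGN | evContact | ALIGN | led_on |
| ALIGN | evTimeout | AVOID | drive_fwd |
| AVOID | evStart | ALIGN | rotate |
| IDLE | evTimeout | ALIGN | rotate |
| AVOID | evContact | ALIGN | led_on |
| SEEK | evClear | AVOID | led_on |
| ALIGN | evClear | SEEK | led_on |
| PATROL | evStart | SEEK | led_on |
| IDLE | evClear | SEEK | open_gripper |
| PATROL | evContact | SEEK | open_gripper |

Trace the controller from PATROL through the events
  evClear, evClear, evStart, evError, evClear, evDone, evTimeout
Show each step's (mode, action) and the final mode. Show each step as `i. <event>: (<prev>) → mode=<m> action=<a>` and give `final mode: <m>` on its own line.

final mode: SEEK

1. evClear: (PATROL) → mode=AVOID action=led_on
2. evClear: (AVOID) → mode=IDLE action=rotate
3. evStart: (IDLE) → mode=AVOID action=led_on
4. evError: (AVOID) → mode=ALIGN action=rotate
5. evClear: (ALIGN) → mode=SEEK action=led_on
6. evDone: (SEEK) → mode=PATROL action=open_gripper
7. evTimeout: (PATROL) → mode=SEEK action=open_gripper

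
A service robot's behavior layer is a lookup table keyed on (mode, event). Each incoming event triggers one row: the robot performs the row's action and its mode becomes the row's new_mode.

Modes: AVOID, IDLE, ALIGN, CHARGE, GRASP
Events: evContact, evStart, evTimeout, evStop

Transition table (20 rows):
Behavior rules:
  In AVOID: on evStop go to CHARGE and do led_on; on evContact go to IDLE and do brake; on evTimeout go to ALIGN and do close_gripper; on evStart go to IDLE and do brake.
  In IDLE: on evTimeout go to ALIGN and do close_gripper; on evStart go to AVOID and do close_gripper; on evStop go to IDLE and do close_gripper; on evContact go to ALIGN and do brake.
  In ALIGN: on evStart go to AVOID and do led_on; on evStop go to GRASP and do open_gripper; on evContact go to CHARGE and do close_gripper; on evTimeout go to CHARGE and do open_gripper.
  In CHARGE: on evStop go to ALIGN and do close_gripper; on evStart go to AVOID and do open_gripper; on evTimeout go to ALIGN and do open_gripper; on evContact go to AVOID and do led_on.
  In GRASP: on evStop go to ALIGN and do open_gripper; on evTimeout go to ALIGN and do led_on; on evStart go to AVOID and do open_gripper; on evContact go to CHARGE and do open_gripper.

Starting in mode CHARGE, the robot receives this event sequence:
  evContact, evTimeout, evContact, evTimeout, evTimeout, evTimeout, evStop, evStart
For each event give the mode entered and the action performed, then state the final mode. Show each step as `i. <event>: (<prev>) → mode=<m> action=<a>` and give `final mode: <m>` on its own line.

1. evContact: (CHARGE) → mode=AVOID action=led_on
2. evTimeout: (AVOID) → mode=ALIGN action=close_gripper
3. evContact: (ALIGN) → mode=CHARGE action=close_gripper
4. evTimeout: (CHARGE) → mode=ALIGN action=open_gripper
5. evTimeout: (ALIGN) → mode=CHARGE action=open_gripper
6. evTimeout: (CHARGE) → mode=ALIGN action=open_gripper
7. evStop: (ALIGN) → mode=GRASP action=open_gripper
8. evStart: (GRASP) → mode=AVOID action=open_gripper

final mode: AVOID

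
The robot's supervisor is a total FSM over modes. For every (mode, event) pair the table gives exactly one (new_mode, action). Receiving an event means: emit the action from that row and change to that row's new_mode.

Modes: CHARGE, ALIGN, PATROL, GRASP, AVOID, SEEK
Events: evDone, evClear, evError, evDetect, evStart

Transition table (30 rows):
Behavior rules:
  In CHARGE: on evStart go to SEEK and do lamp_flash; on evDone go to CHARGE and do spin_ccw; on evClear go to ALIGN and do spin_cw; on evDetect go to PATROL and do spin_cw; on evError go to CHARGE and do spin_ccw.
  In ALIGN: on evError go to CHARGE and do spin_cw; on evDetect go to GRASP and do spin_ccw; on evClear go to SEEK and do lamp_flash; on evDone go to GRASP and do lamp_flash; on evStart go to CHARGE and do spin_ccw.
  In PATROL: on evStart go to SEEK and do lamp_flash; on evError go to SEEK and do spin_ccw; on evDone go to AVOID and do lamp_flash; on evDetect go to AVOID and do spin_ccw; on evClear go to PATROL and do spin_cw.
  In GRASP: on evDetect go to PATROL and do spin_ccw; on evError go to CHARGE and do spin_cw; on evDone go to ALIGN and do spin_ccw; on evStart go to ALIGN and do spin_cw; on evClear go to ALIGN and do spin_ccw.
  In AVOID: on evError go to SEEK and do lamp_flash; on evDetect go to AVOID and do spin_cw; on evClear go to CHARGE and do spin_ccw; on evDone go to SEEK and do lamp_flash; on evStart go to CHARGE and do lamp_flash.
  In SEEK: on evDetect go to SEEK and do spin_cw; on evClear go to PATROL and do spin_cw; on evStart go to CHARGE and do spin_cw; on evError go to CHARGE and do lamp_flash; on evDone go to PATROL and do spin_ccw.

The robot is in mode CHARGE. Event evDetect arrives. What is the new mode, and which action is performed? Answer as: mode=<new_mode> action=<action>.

current mode = CHARGE; filter table to that mode:
  (CHARGE, evStart) → (SEEK, lamp_flash)
  (CHARGE, evDone) → (CHARGE, spin_ccw)
  (CHARGE, evClear) → (ALIGN, spin_cw)
  (CHARGE, evDetect) → (PATROL, spin_cw)  ← event matches
  (CHARGE, evError) → (CHARGE, spin_ccw)
event = evDetect selects (PATROL, spin_cw)

mode=PATROL action=spin_cw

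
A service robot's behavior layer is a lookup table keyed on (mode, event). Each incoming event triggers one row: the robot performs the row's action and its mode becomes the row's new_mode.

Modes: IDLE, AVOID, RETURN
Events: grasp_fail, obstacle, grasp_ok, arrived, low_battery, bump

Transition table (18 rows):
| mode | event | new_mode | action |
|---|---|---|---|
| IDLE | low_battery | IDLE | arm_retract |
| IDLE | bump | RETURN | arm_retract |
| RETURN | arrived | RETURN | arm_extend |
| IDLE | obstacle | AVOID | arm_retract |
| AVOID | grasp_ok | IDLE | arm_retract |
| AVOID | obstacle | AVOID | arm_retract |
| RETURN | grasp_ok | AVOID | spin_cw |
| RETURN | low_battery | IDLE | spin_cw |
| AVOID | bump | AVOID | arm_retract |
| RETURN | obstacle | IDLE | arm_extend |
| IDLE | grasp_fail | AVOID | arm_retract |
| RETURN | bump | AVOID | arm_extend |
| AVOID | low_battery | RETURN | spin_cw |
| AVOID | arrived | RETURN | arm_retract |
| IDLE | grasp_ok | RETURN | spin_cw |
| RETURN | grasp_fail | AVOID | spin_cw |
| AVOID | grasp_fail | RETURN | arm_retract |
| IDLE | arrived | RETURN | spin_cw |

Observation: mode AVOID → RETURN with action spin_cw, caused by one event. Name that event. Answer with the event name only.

try grasp_fail: (AVOID, grasp_fail) → (RETURN, arm_retract)
try obstacle: (AVOID, obstacle) → (AVOID, arm_retract)
try grasp_ok: (AVOID, grasp_ok) → (IDLE, arm_retract)
try arrived: (AVOID, arrived) → (RETURN, arm_retract)
try low_battery: (AVOID, low_battery) → (RETURN, spin_cw)  ← matches
try bump: (AVOID, bump) → (AVOID, arm_retract)

low_battery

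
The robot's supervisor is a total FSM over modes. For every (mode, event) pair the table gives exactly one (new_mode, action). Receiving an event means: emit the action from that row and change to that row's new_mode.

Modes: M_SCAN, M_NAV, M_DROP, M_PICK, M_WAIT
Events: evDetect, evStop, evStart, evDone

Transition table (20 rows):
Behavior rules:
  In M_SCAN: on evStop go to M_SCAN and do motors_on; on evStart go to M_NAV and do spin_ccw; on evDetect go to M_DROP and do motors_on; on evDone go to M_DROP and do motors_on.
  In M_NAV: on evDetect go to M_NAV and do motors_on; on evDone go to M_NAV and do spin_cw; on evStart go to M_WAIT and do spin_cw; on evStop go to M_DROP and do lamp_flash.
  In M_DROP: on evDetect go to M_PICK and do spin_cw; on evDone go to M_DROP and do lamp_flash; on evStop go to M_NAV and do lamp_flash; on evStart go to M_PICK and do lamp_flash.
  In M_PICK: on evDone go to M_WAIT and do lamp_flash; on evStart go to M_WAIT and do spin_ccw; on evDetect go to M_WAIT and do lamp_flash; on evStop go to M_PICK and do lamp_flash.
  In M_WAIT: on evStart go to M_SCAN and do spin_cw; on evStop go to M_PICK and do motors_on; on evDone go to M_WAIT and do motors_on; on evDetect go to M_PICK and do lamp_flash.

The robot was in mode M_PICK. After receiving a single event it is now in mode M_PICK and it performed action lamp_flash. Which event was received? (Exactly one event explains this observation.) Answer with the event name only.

evStop

try evDetect: (M_PICK, evDetect) → (M_WAIT, lamp_flash)
try evStop: (M_PICK, evStop) → (M_PICK, lamp_flash)  ← matches
try evStart: (M_PICK, evStart) → (M_WAIT, spin_ccw)
try evDone: (M_PICK, evDone) → (M_WAIT, lamp_flash)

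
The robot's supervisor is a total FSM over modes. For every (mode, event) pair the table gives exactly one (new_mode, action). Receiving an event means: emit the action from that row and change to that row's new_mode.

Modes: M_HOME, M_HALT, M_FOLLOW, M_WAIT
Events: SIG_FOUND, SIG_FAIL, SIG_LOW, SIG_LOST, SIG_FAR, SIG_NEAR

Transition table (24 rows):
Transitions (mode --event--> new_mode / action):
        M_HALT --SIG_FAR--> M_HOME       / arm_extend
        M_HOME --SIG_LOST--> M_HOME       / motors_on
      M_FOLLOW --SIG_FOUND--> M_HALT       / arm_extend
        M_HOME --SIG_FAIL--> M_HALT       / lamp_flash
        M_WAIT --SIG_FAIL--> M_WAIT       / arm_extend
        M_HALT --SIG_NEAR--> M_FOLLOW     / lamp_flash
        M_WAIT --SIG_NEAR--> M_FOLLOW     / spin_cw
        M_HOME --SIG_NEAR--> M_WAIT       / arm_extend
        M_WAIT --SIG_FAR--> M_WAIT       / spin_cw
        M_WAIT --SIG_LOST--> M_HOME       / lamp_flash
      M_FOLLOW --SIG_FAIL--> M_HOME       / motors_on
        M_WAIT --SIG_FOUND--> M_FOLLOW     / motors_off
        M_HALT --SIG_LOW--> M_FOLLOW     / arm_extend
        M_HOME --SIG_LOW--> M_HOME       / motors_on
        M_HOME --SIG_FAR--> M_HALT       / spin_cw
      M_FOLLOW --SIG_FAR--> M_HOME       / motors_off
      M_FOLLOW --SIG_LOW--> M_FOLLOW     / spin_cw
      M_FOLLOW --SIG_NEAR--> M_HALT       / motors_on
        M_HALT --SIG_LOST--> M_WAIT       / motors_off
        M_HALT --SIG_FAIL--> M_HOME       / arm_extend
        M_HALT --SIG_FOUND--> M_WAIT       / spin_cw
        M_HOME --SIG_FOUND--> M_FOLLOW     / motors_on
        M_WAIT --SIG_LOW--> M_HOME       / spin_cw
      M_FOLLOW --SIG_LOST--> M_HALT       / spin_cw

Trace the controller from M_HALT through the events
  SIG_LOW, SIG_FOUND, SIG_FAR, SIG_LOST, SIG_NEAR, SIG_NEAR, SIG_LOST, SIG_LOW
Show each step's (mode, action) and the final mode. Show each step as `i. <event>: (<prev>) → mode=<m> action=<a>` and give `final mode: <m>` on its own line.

final mode: M_FOLLOW

1. SIG_LOW: (M_HALT) → mode=M_FOLLOW action=arm_extend
2. SIG_FOUND: (M_FOLLOW) → mode=M_HALT action=arm_extend
3. SIG_FAR: (M_HALT) → mode=M_HOME action=arm_extend
4. SIG_LOST: (M_HOME) → mode=M_HOME action=motors_on
5. SIG_NEAR: (M_HOME) → mode=M_WAIT action=arm_extend
6. SIG_NEAR: (M_WAIT) → mode=M_FOLLOW action=spin_cw
7. SIG_LOST: (M_FOLLOW) → mode=M_HALT action=spin_cw
8. SIG_LOW: (M_HALT) → mode=M_FOLLOW action=arm_extend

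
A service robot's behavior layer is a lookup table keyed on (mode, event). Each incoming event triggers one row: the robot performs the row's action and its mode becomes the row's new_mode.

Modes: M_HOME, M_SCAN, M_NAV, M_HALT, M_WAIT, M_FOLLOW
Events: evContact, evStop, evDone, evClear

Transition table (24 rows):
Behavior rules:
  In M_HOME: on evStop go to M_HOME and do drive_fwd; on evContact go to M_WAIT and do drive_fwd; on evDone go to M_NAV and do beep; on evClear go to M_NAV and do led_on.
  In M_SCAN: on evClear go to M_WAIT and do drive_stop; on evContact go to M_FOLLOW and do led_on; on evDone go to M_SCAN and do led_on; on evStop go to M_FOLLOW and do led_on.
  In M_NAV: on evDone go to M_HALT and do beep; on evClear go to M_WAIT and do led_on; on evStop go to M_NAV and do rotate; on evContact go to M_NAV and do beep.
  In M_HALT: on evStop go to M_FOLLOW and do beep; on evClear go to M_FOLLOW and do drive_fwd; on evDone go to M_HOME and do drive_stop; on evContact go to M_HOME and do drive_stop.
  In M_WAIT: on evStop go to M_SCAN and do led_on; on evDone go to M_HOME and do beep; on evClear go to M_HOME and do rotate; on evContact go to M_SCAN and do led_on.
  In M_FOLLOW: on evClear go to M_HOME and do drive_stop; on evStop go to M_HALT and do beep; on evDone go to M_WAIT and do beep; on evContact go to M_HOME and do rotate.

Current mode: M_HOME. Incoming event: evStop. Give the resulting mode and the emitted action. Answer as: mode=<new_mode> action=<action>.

current mode = M_HOME; filter table to that mode:
  (M_HOME, evStop) → (M_HOME, drive_fwd)  ← event matches
  (M_HOME, evContact) → (M_WAIT, drive_fwd)
  (M_HOME, evDone) → (M_NAV, beep)
  (M_HOME, evClear) → (M_NAV, led_on)
event = evStop selects (M_HOME, drive_fwd)

mode=M_HOME action=drive_fwd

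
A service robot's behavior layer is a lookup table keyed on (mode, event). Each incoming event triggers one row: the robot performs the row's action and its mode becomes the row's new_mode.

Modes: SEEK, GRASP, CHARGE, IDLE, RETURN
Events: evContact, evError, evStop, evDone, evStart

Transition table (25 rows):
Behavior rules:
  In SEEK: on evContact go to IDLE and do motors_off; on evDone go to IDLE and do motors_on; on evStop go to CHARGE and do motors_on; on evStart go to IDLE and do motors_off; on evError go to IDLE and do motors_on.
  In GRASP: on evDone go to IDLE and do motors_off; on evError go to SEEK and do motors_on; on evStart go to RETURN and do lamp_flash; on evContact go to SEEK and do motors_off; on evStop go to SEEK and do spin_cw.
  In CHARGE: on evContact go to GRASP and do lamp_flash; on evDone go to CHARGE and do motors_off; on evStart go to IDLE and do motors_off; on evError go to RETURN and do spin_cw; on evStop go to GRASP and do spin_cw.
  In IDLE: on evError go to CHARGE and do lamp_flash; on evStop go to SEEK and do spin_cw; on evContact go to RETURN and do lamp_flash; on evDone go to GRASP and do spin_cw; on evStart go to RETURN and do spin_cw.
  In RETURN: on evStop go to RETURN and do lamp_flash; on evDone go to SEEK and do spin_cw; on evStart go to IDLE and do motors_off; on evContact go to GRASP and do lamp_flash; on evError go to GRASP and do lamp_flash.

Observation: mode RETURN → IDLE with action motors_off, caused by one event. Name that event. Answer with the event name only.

evStart

try evContact: (RETURN, evContact) → (GRASP, lamp_flash)
try evError: (RETURN, evError) → (GRASP, lamp_flash)
try evStop: (RETURN, evStop) → (RETURN, lamp_flash)
try evDone: (RETURN, evDone) → (SEEK, spin_cw)
try evStart: (RETURN, evStart) → (IDLE, motors_off)  ← matches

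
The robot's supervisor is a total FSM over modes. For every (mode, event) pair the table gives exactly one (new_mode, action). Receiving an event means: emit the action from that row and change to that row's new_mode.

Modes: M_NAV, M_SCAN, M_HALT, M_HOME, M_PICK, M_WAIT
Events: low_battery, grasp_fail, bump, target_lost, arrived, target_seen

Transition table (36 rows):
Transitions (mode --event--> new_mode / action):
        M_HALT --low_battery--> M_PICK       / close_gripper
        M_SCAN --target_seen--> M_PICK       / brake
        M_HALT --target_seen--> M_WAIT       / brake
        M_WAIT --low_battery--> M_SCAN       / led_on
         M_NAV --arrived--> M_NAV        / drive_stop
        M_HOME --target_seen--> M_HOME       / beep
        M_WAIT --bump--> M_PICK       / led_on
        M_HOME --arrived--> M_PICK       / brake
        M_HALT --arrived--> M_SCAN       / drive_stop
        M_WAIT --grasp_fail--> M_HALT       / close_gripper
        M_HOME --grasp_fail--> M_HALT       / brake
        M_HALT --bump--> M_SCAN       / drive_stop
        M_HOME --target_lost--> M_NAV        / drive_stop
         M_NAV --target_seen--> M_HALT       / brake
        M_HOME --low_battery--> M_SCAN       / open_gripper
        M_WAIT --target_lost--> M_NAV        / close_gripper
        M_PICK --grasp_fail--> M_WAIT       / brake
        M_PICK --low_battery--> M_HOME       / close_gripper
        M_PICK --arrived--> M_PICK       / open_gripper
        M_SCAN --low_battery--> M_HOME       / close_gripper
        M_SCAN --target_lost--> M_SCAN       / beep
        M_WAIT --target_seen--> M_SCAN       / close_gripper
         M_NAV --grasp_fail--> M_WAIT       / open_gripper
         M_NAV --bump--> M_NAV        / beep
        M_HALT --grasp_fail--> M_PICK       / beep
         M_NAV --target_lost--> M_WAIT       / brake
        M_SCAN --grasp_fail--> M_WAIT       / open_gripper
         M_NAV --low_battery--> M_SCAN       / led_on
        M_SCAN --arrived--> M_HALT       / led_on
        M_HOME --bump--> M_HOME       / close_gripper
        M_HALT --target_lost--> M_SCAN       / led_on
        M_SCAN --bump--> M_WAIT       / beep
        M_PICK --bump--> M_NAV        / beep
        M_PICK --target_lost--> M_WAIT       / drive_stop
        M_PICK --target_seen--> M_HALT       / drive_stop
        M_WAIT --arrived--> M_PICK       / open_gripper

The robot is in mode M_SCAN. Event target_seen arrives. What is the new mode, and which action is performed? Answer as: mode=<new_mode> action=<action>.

mode=M_PICK action=brake

current mode = M_SCAN; filter table to that mode:
  (M_SCAN, target_seen) → (M_PICK, brake)  ← event matches
  (M_SCAN, low_battery) → (M_HOME, close_gripper)
  (M_SCAN, target_lost) → (M_SCAN, beep)
  (M_SCAN, grasp_fail) → (M_WAIT, open_gripper)
  (M_SCAN, arrived) → (M_HALT, led_on)
  (M_SCAN, bump) → (M_WAIT, beep)
event = target_seen selects (M_PICK, brake)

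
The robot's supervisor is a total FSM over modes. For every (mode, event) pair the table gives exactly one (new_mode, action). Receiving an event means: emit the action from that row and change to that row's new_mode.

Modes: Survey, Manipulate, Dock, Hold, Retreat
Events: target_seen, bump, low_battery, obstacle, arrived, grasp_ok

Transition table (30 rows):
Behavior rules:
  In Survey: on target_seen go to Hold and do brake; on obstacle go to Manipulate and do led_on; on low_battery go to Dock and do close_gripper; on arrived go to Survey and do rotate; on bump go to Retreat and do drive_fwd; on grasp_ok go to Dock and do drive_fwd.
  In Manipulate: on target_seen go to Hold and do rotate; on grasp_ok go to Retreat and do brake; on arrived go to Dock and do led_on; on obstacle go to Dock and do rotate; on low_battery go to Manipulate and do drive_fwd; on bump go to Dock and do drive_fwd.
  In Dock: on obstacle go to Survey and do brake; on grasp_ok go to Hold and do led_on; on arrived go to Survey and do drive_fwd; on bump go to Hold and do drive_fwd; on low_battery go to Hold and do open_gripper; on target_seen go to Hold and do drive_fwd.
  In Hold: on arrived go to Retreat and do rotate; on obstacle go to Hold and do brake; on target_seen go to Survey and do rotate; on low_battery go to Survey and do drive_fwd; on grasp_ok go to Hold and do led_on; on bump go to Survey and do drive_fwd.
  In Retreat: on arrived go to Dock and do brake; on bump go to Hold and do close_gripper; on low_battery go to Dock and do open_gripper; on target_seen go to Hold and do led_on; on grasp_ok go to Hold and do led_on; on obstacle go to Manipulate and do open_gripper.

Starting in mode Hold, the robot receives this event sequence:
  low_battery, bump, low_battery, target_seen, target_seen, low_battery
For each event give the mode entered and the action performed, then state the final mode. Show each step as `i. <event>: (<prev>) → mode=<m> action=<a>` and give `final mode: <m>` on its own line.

1. low_battery: (Hold) → mode=Survey action=drive_fwd
2. bump: (Survey) → mode=Retreat action=drive_fwd
3. low_battery: (Retreat) → mode=Dock action=open_gripper
4. target_seen: (Dock) → mode=Hold action=drive_fwd
5. target_seen: (Hold) → mode=Survey action=rotate
6. low_battery: (Survey) → mode=Dock action=close_gripper

final mode: Dock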